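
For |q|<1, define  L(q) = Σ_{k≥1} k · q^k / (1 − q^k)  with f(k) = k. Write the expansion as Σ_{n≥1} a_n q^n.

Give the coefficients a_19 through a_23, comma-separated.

d|19:{19,1}  Σf=19+1=20
q^20  k|20↦f(k): 1:1 2:2 4:4 5:5 10:10 20:20  a_20=42
d|21:{1,3,7,21}  Σf=1+3+7+21=32
[q^22] f(22)=22,f(11)=11,f(2)=2,f(1)=1 ⇒ 36
n=23: 1·23 23·1  f→[1+23]=24

20, 42, 32, 36, 24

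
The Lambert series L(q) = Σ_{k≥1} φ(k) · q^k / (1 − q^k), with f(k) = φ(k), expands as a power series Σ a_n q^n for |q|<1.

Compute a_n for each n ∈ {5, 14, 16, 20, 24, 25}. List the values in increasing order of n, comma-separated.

d|5:{1,5}  Σφ=1+4=5
q^14  k|14↦φ(k): 14:6 7:6 2:1 1:1  a_14=14
n=16: 1·16 2·8 4·4 8·2 16·1  φ→[1+1+2+4+8]=16
q^20  k|20↦φ(k): 20:8 10:4 5:4 4:2 2:1 1:1  a_20=20
q^24  k|24↦φ(k): 1:1 2:1 3:2 4:2 6:2 8:4 12:4 24:8  a_24=24
q^25  k|25↦φ(k): 1:1 5:4 25:20  a_25=25

5, 14, 16, 20, 24, 25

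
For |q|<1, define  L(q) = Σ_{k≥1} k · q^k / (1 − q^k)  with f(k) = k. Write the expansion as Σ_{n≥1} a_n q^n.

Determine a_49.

a_49 = 57

[q^49] f(49)=49,f(7)=7,f(1)=1 ⇒ 57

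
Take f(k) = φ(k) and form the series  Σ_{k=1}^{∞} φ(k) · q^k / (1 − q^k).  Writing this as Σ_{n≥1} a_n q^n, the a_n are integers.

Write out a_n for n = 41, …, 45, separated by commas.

[q^41] φ(1)=1,φ(41)=40 ⇒ 41
[q^42] φ(1)=1,φ(2)=1,φ(3)=2,φ(6)=2,φ(7)=6,φ(14)=6,φ(21)=12,φ(42)=12 ⇒ 42
d|43:{1,43}  Σφ=1+42=43
[q^44] φ(1)=1,φ(2)=1,φ(4)=2,φ(11)=10,φ(22)=10,φ(44)=20 ⇒ 44
q^45  k|45↦φ(k): 1:1 3:2 5:4 9:6 15:8 45:24  a_45=45

41, 42, 43, 44, 45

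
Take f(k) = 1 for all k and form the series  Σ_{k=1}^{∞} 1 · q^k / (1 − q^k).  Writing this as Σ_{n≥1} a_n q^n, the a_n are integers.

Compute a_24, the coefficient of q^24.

a_24 = 8

q^24  k|24↦f(k): 1:1 2:1 3:1 4:1 6:1 8:1 12:1 24:1  a_24=8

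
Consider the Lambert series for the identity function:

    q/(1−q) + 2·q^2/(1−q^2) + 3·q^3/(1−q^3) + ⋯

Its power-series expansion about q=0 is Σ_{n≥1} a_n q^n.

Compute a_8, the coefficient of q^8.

[q^8] f(8)=8,f(4)=4,f(2)=2,f(1)=1 ⇒ 15

a_8 = 15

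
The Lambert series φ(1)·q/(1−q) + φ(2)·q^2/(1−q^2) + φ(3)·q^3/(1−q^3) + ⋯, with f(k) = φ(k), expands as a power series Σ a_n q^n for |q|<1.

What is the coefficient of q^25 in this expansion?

d|25:{1,5,25}  Σφ=1+4+20=25

a_25 = 25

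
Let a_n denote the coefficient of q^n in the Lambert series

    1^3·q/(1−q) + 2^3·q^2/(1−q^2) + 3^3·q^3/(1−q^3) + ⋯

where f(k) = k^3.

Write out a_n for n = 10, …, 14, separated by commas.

1134, 1332, 2044, 2198, 3096

[q^10] f(1)=1,f(2)=8,f(5)=125,f(10)=1000 ⇒ 1134
q^11  k|11↦f(k): 11:1331 1:1  a_11=1332
n=12: 12·1 6·2 4·3 3·4 2·6 1·12  f→[1728+216+64+27+8+1]=2044
[q^13] f(13)=2197,f(1)=1 ⇒ 2198
[q^14] f(1)=1,f(2)=8,f(7)=343,f(14)=2744 ⇒ 3096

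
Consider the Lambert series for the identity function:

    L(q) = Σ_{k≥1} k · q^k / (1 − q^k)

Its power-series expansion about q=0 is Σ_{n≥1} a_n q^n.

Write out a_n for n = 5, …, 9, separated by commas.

6, 12, 8, 15, 13

[q^5] f(1)=1,f(5)=5 ⇒ 6
q^6  k|6↦f(k): 6:6 3:3 2:2 1:1  a_6=12
q^7  k|7↦f(k): 7:7 1:1  a_7=8
d|8:{8,4,2,1}  Σf=8+4+2+1=15
q^9  k|9↦f(k): 9:9 3:3 1:1  a_9=13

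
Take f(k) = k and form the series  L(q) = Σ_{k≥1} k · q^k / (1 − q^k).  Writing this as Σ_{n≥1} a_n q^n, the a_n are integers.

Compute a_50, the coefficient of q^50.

a_50 = 93

q^50  k|50↦f(k): 50:50 25:25 10:10 5:5 2:2 1:1  a_50=93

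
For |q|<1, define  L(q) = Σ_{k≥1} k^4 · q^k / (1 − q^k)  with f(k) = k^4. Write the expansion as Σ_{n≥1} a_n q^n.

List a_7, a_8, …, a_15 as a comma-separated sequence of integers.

2402, 4369, 6643, 10642, 14642, 22386, 28562, 40834, 51332

q^7  k|7↦f(k): 7:2401 1:1  a_7=2402
d|8:{8,4,2,1}  Σf=4096+256+16+1=4369
d|9:{1,3,9}  Σf=1+81+6561=6643
d|10:{10,5,2,1}  Σf=10000+625+16+1=10642
n=11: 11·1 1·11  f→[14641+1]=14642
d|12:{1,2,3,4,6,12}  Σf=1+16+81+256+1296+20736=22386
[q^13] f(1)=1,f(13)=28561 ⇒ 28562
[q^14] f(14)=38416,f(7)=2401,f(2)=16,f(1)=1 ⇒ 40834
[q^15] f(15)=50625,f(5)=625,f(3)=81,f(1)=1 ⇒ 51332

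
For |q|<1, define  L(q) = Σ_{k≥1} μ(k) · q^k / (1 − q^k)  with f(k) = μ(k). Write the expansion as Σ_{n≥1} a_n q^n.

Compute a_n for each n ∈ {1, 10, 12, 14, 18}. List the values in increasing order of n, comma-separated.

n=1: 1·1  μ→[1]=1
n=10: 1·10 2·5 5·2 10·1  μ→[1+(-1)+(-1)+1]=0
q^12  k|12↦μ(k): 12:0 6:1 4:0 3:-1 2:-1 1:1  a_12=0
d|14:{14,7,2,1}  Σμ=1+(-1)+(-1)+1=0
n=18: 1·18 2·9 3·6 6·3 9·2 18·1  μ→[1+(-1)+(-1)+1+0+0]=0

1, 0, 0, 0, 0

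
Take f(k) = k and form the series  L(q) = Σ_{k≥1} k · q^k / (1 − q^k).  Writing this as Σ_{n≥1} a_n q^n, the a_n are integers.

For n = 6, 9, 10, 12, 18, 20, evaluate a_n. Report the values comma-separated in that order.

12, 13, 18, 28, 39, 42

q^6  k|6↦f(k): 1:1 2:2 3:3 6:6  a_6=12
d|9:{1,3,9}  Σf=1+3+9=13
d|10:{1,2,5,10}  Σf=1+2+5+10=18
d|12:{12,6,4,3,2,1}  Σf=12+6+4+3+2+1=28
q^18  k|18↦f(k): 1:1 2:2 3:3 6:6 9:9 18:18  a_18=39
[q^20] f(1)=1,f(2)=2,f(4)=4,f(5)=5,f(10)=10,f(20)=20 ⇒ 42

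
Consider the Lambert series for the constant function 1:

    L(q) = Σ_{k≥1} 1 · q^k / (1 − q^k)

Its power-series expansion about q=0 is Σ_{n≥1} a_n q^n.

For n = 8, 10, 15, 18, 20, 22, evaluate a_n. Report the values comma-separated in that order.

[q^8] f(8)=1,f(4)=1,f(2)=1,f(1)=1 ⇒ 4
[q^10] f(10)=1,f(5)=1,f(2)=1,f(1)=1 ⇒ 4
d|15:{1,3,5,15}  Σf=1+1+1+1=4
n=18: 1·18 2·9 3·6 6·3 9·2 18·1  f→[1+1+1+1+1+1]=6
q^20  k|20↦f(k): 1:1 2:1 4:1 5:1 10:1 20:1  a_20=6
[q^22] f(1)=1,f(2)=1,f(11)=1,f(22)=1 ⇒ 4

4, 4, 4, 6, 6, 4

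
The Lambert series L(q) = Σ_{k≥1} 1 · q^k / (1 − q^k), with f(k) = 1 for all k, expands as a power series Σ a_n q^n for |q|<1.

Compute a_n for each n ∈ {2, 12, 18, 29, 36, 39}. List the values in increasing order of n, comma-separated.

2, 6, 6, 2, 9, 4

n=2: 1·2 2·1  f→[1+1]=2
q^12  k|12↦f(k): 1:1 2:1 3:1 4:1 6:1 12:1  a_12=6
d|18:{18,9,6,3,2,1}  Σf=1+1+1+1+1+1=6
[q^29] f(1)=1,f(29)=1 ⇒ 2
d|36:{36,18,12,9,6,4,3,2,1}  Σf=1+1+1+1+1+1+1+1+1=9
n=39: 1·39 3·13 13·3 39·1  f→[1+1+1+1]=4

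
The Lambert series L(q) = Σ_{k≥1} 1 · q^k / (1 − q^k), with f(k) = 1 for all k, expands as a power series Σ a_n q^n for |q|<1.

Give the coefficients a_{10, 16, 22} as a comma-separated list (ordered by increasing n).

d|10:{10,5,2,1}  Σf=1+1+1+1=4
n=16: 1·16 2·8 4·4 8·2 16·1  f→[1+1+1+1+1]=5
n=22: 1·22 2·11 11·2 22·1  f→[1+1+1+1]=4

4, 5, 4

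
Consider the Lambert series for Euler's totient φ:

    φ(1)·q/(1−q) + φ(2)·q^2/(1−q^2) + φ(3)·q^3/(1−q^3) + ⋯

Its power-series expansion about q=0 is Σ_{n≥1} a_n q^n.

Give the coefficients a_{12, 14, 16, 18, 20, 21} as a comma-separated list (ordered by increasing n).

q^12  k|12↦φ(k): 12:4 6:2 4:2 3:2 2:1 1:1  a_12=12
[q^14] φ(1)=1,φ(2)=1,φ(7)=6,φ(14)=6 ⇒ 14
d|16:{16,8,4,2,1}  Σφ=8+4+2+1+1=16
[q^18] φ(18)=6,φ(9)=6,φ(6)=2,φ(3)=2,φ(2)=1,φ(1)=1 ⇒ 18
[q^20] φ(1)=1,φ(2)=1,φ(4)=2,φ(5)=4,φ(10)=4,φ(20)=8 ⇒ 20
n=21: 21·1 7·3 3·7 1·21  φ→[12+6+2+1]=21

12, 14, 16, 18, 20, 21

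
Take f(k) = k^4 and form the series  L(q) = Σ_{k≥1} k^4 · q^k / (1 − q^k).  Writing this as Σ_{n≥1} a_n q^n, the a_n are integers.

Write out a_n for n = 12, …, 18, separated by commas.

q^12  k|12↦f(k): 1:1 2:16 3:81 4:256 6:1296 12:20736  a_12=22386
n=13: 1·13 13·1  f→[1+28561]=28562
n=14: 1·14 2·7 7·2 14·1  f→[1+16+2401+38416]=40834
d|15:{1,3,5,15}  Σf=1+81+625+50625=51332
[q^16] f(16)=65536,f(8)=4096,f(4)=256,f(2)=16,f(1)=1 ⇒ 69905
d|17:{1,17}  Σf=1+83521=83522
q^18  k|18↦f(k): 1:1 2:16 3:81 6:1296 9:6561 18:104976  a_18=112931

22386, 28562, 40834, 51332, 69905, 83522, 112931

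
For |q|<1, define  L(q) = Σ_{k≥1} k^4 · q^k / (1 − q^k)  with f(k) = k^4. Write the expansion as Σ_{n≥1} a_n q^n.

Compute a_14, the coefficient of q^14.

a_14 = 40834

d|14:{1,2,7,14}  Σf=1+16+2401+38416=40834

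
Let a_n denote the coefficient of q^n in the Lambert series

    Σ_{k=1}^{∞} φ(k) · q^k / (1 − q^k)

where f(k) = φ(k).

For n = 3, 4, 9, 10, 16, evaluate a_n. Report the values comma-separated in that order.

[q^3] φ(1)=1,φ(3)=2 ⇒ 3
q^4  k|4↦φ(k): 1:1 2:1 4:2  a_4=4
n=9: 9·1 3·3 1·9  φ→[6+2+1]=9
q^10  k|10↦φ(k): 10:4 5:4 2:1 1:1  a_10=10
[q^16] φ(16)=8,φ(8)=4,φ(4)=2,φ(2)=1,φ(1)=1 ⇒ 16

3, 4, 9, 10, 16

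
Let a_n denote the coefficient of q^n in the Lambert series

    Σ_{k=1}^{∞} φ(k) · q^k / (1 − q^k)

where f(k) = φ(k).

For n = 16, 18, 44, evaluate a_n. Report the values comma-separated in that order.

[q^16] φ(16)=8,φ(8)=4,φ(4)=2,φ(2)=1,φ(1)=1 ⇒ 16
n=18: 1·18 2·9 3·6 6·3 9·2 18·1  φ→[1+1+2+2+6+6]=18
[q^44] φ(1)=1,φ(2)=1,φ(4)=2,φ(11)=10,φ(22)=10,φ(44)=20 ⇒ 44

16, 18, 44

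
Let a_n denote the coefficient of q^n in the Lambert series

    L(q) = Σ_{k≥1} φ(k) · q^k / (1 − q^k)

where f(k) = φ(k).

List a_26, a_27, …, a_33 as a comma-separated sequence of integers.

d|26:{26,13,2,1}  Σφ=12+12+1+1=26
[q^27] φ(27)=18,φ(9)=6,φ(3)=2,φ(1)=1 ⇒ 27
q^28  k|28↦φ(k): 28:12 14:6 7:6 4:2 2:1 1:1  a_28=28
d|29:{29,1}  Σφ=28+1=29
q^30  k|30↦φ(k): 1:1 2:1 3:2 5:4 6:2 10:4 15:8 30:8  a_30=30
n=31: 1·31 31·1  φ→[1+30]=31
d|32:{32,16,8,4,2,1}  Σφ=16+8+4+2+1+1=32
n=33: 33·1 11·3 3·11 1·33  φ→[20+10+2+1]=33

26, 27, 28, 29, 30, 31, 32, 33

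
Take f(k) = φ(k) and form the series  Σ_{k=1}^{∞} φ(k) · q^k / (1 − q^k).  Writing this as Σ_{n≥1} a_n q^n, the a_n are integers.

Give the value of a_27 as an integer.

d|27:{27,9,3,1}  Σφ=18+6+2+1=27

a_27 = 27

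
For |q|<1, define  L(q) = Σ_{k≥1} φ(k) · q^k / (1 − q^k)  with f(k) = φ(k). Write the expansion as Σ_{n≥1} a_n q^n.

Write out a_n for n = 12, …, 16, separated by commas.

d|12:{1,2,3,4,6,12}  Σφ=1+1+2+2+2+4=12
[q^13] φ(1)=1,φ(13)=12 ⇒ 13
q^14  k|14↦φ(k): 1:1 2:1 7:6 14:6  a_14=14
d|15:{1,3,5,15}  Σφ=1+2+4+8=15
d|16:{16,8,4,2,1}  Σφ=8+4+2+1+1=16

12, 13, 14, 15, 16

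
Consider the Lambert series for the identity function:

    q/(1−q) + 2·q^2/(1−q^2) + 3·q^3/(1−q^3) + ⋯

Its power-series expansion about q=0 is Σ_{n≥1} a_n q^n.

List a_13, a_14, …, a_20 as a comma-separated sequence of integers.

[q^13] f(1)=1,f(13)=13 ⇒ 14
n=14: 14·1 7·2 2·7 1·14  f→[14+7+2+1]=24
[q^15] f(15)=15,f(5)=5,f(3)=3,f(1)=1 ⇒ 24
q^16  k|16↦f(k): 1:1 2:2 4:4 8:8 16:16  a_16=31
d|17:{17,1}  Σf=17+1=18
d|18:{1,2,3,6,9,18}  Σf=1+2+3+6+9+18=39
n=19: 1·19 19·1  f→[1+19]=20
[q^20] f(1)=1,f(2)=2,f(4)=4,f(5)=5,f(10)=10,f(20)=20 ⇒ 42

14, 24, 24, 31, 18, 39, 20, 42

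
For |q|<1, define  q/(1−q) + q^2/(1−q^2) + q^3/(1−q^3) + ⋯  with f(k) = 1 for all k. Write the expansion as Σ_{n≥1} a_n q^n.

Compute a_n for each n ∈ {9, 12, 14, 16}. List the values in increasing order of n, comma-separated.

3, 6, 4, 5

n=9: 9·1 3·3 1·9  f→[1+1+1]=3
n=12: 12·1 6·2 4·3 3·4 2·6 1·12  f→[1+1+1+1+1+1]=6
d|14:{14,7,2,1}  Σf=1+1+1+1=4
d|16:{16,8,4,2,1}  Σf=1+1+1+1+1=5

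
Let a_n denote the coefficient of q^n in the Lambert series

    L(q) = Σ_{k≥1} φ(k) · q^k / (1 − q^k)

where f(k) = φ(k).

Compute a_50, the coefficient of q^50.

n=50: 50·1 25·2 10·5 5·10 2·25 1·50  φ→[20+20+4+4+1+1]=50

a_50 = 50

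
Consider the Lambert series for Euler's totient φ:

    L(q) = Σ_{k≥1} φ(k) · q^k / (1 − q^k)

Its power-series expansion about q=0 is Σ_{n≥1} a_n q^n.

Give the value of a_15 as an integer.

[q^15] φ(15)=8,φ(5)=4,φ(3)=2,φ(1)=1 ⇒ 15

a_15 = 15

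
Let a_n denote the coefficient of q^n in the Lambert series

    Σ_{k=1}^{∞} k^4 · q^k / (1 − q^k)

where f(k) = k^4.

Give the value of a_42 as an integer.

n=42: 42·1 21·2 14·3 7·6 6·7 3·14 2·21 1·42  f→[3111696+194481+38416+2401+1296+81+16+1]=3348388

a_42 = 3348388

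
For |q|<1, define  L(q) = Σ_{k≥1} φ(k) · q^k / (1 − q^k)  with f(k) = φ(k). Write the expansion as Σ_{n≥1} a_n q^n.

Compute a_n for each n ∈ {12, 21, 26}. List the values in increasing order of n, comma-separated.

d|12:{12,6,4,3,2,1}  Σφ=4+2+2+2+1+1=12
q^21  k|21↦φ(k): 21:12 7:6 3:2 1:1  a_21=21
n=26: 1·26 2·13 13·2 26·1  φ→[1+1+12+12]=26

12, 21, 26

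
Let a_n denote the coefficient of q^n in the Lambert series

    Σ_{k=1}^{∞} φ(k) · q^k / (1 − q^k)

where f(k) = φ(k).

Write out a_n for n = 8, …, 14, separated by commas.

[q^8] φ(1)=1,φ(2)=1,φ(4)=2,φ(8)=4 ⇒ 8
[q^9] φ(9)=6,φ(3)=2,φ(1)=1 ⇒ 9
d|10:{1,2,5,10}  Σφ=1+1+4+4=10
n=11: 1·11 11·1  φ→[1+10]=11
q^12  k|12↦φ(k): 12:4 6:2 4:2 3:2 2:1 1:1  a_12=12
n=13: 1·13 13·1  φ→[1+12]=13
d|14:{1,2,7,14}  Σφ=1+1+6+6=14

8, 9, 10, 11, 12, 13, 14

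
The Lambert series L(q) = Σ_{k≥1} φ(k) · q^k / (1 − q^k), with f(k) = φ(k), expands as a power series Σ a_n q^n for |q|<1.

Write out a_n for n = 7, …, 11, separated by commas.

q^7  k|7↦φ(k): 1:1 7:6  a_7=7
q^8  k|8↦φ(k): 8:4 4:2 2:1 1:1  a_8=8
[q^9] φ(1)=1,φ(3)=2,φ(9)=6 ⇒ 9
d|10:{10,5,2,1}  Σφ=4+4+1+1=10
n=11: 1·11 11·1  φ→[1+10]=11

7, 8, 9, 10, 11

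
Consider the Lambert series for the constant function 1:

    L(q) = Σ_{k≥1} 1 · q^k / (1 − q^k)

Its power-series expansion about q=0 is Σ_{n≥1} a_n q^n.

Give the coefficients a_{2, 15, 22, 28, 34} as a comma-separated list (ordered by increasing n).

d|2:{2,1}  Σf=1+1=2
n=15: 1·15 3·5 5·3 15·1  f→[1+1+1+1]=4
d|22:{1,2,11,22}  Σf=1+1+1+1=4
n=28: 28·1 14·2 7·4 4·7 2·14 1·28  f→[1+1+1+1+1+1]=6
d|34:{1,2,17,34}  Σf=1+1+1+1=4

2, 4, 4, 6, 4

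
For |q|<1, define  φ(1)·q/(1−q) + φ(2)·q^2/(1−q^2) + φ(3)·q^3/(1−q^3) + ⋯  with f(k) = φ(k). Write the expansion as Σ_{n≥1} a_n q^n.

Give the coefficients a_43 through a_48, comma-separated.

[q^43] φ(43)=42,φ(1)=1 ⇒ 43
q^44  k|44↦φ(k): 44:20 22:10 11:10 4:2 2:1 1:1  a_44=44
n=45: 1·45 3·15 5·9 9·5 15·3 45·1  φ→[1+2+4+6+8+24]=45
n=46: 46·1 23·2 2·23 1·46  φ→[22+22+1+1]=46
d|47:{47,1}  Σφ=46+1=47
d|48:{1,2,3,4,6,8,12,16,24,48}  Σφ=1+1+2+2+2+4+4+8+8+16=48

43, 44, 45, 46, 47, 48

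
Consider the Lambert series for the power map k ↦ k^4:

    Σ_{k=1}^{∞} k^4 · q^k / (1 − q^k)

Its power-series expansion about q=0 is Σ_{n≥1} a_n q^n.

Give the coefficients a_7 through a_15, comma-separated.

d|7:{7,1}  Σf=2401+1=2402
n=8: 1·8 2·4 4·2 8·1  f→[1+16+256+4096]=4369
n=9: 9·1 3·3 1·9  f→[6561+81+1]=6643
q^10  k|10↦f(k): 10:10000 5:625 2:16 1:1  a_10=10642
[q^11] f(11)=14641,f(1)=1 ⇒ 14642
n=12: 1·12 2·6 3·4 4·3 6·2 12·1  f→[1+16+81+256+1296+20736]=22386
d|13:{13,1}  Σf=28561+1=28562
q^14  k|14↦f(k): 14:38416 7:2401 2:16 1:1  a_14=40834
[q^15] f(1)=1,f(3)=81,f(5)=625,f(15)=50625 ⇒ 51332

2402, 4369, 6643, 10642, 14642, 22386, 28562, 40834, 51332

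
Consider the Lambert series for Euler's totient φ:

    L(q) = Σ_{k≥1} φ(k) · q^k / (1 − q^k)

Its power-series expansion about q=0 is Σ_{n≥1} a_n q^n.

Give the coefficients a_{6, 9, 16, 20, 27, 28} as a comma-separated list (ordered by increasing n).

[q^6] φ(1)=1,φ(2)=1,φ(3)=2,φ(6)=2 ⇒ 6
q^9  k|9↦φ(k): 9:6 3:2 1:1  a_9=9
d|16:{1,2,4,8,16}  Σφ=1+1+2+4+8=16
n=20: 1·20 2·10 4·5 5·4 10·2 20·1  φ→[1+1+2+4+4+8]=20
q^27  k|27↦φ(k): 27:18 9:6 3:2 1:1  a_27=27
n=28: 1·28 2·14 4·7 7·4 14·2 28·1  φ→[1+1+2+6+6+12]=28

6, 9, 16, 20, 27, 28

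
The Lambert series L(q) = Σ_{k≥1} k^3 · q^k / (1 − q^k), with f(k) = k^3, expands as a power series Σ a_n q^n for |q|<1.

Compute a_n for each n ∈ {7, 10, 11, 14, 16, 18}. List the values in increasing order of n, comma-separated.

q^7  k|7↦f(k): 7:343 1:1  a_7=344
d|10:{10,5,2,1}  Σf=1000+125+8+1=1134
[q^11] f(11)=1331,f(1)=1 ⇒ 1332
[q^14] f(1)=1,f(2)=8,f(7)=343,f(14)=2744 ⇒ 3096
q^16  k|16↦f(k): 1:1 2:8 4:64 8:512 16:4096  a_16=4681
n=18: 18·1 9·2 6·3 3·6 2·9 1·18  f→[5832+729+216+27+8+1]=6813

344, 1134, 1332, 3096, 4681, 6813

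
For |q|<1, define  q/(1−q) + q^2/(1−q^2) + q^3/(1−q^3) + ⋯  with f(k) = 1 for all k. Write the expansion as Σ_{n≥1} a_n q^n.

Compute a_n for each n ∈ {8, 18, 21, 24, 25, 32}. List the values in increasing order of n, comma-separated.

4, 6, 4, 8, 3, 6

d|8:{8,4,2,1}  Σf=1+1+1+1=4
d|18:{1,2,3,6,9,18}  Σf=1+1+1+1+1+1=6
[q^21] f(21)=1,f(7)=1,f(3)=1,f(1)=1 ⇒ 4
d|24:{24,12,8,6,4,3,2,1}  Σf=1+1+1+1+1+1+1+1=8
n=25: 25·1 5·5 1·25  f→[1+1+1]=3
n=32: 32·1 16·2 8·4 4·8 2·16 1·32  f→[1+1+1+1+1+1]=6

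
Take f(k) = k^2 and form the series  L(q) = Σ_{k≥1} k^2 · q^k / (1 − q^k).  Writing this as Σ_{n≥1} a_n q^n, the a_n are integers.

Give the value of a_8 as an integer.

a_8 = 85

[q^8] f(1)=1,f(2)=4,f(4)=16,f(8)=64 ⇒ 85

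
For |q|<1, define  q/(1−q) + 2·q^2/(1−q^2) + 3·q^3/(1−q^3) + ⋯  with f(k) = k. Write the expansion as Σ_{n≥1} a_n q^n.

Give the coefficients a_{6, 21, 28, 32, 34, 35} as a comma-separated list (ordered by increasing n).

12, 32, 56, 63, 54, 48

n=6: 6·1 3·2 2·3 1·6  f→[6+3+2+1]=12
n=21: 1·21 3·7 7·3 21·1  f→[1+3+7+21]=32
q^28  k|28↦f(k): 1:1 2:2 4:4 7:7 14:14 28:28  a_28=56
[q^32] f(32)=32,f(16)=16,f(8)=8,f(4)=4,f(2)=2,f(1)=1 ⇒ 63
q^34  k|34↦f(k): 34:34 17:17 2:2 1:1  a_34=54
[q^35] f(1)=1,f(5)=5,f(7)=7,f(35)=35 ⇒ 48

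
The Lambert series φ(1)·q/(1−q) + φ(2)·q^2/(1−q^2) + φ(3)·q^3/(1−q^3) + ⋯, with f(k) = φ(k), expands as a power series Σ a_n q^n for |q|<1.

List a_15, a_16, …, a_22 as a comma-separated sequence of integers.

n=15: 15·1 5·3 3·5 1·15  φ→[8+4+2+1]=15
d|16:{16,8,4,2,1}  Σφ=8+4+2+1+1=16
[q^17] φ(1)=1,φ(17)=16 ⇒ 17
q^18  k|18↦φ(k): 18:6 9:6 6:2 3:2 2:1 1:1  a_18=18
[q^19] φ(19)=18,φ(1)=1 ⇒ 19
[q^20] φ(1)=1,φ(2)=1,φ(4)=2,φ(5)=4,φ(10)=4,φ(20)=8 ⇒ 20
d|21:{21,7,3,1}  Σφ=12+6+2+1=21
[q^22] φ(22)=10,φ(11)=10,φ(2)=1,φ(1)=1 ⇒ 22

15, 16, 17, 18, 19, 20, 21, 22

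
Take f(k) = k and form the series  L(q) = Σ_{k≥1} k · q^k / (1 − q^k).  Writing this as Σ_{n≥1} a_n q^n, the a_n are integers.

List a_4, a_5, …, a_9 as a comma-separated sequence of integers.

d|4:{4,2,1}  Σf=4+2+1=7
n=5: 5·1 1·5  f→[5+1]=6
n=6: 6·1 3·2 2·3 1·6  f→[6+3+2+1]=12
d|7:{1,7}  Σf=1+7=8
n=8: 8·1 4·2 2·4 1·8  f→[8+4+2+1]=15
q^9  k|9↦f(k): 9:9 3:3 1:1  a_9=13

7, 6, 12, 8, 15, 13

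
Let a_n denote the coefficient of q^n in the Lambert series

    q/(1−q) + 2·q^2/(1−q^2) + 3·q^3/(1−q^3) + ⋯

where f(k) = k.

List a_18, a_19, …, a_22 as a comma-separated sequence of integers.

39, 20, 42, 32, 36

[q^18] f(18)=18,f(9)=9,f(6)=6,f(3)=3,f(2)=2,f(1)=1 ⇒ 39
d|19:{19,1}  Σf=19+1=20
q^20  k|20↦f(k): 20:20 10:10 5:5 4:4 2:2 1:1  a_20=42
n=21: 21·1 7·3 3·7 1·21  f→[21+7+3+1]=32
n=22: 1·22 2·11 11·2 22·1  f→[1+2+11+22]=36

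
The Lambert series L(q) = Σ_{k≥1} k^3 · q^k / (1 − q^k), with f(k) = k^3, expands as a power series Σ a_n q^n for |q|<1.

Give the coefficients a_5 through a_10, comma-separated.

[q^5] f(5)=125,f(1)=1 ⇒ 126
[q^6] f(1)=1,f(2)=8,f(3)=27,f(6)=216 ⇒ 252
[q^7] f(1)=1,f(7)=343 ⇒ 344
[q^8] f(1)=1,f(2)=8,f(4)=64,f(8)=512 ⇒ 585
n=9: 1·9 3·3 9·1  f→[1+27+729]=757
q^10  k|10↦f(k): 1:1 2:8 5:125 10:1000  a_10=1134

126, 252, 344, 585, 757, 1134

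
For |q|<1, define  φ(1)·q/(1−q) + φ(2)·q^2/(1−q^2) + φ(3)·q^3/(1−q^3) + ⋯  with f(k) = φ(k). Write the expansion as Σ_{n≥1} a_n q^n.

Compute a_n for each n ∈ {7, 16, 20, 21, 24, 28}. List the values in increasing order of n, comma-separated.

q^7  k|7↦φ(k): 7:6 1:1  a_7=7
n=16: 16·1 8·2 4·4 2·8 1·16  φ→[8+4+2+1+1]=16
[q^20] φ(20)=8,φ(10)=4,φ(5)=4,φ(4)=2,φ(2)=1,φ(1)=1 ⇒ 20
[q^21] φ(21)=12,φ(7)=6,φ(3)=2,φ(1)=1 ⇒ 21
n=24: 1·24 2·12 3·8 4·6 6·4 8·3 12·2 24·1  φ→[1+1+2+2+2+4+4+8]=24
d|28:{28,14,7,4,2,1}  Σφ=12+6+6+2+1+1=28

7, 16, 20, 21, 24, 28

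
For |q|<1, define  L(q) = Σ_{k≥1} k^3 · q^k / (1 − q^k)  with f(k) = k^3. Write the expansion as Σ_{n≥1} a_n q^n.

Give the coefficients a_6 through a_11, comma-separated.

252, 344, 585, 757, 1134, 1332

d|6:{6,3,2,1}  Σf=216+27+8+1=252
n=7: 1·7 7·1  f→[1+343]=344
n=8: 8·1 4·2 2·4 1·8  f→[512+64+8+1]=585
[q^9] f(1)=1,f(3)=27,f(9)=729 ⇒ 757
q^10  k|10↦f(k): 1:1 2:8 5:125 10:1000  a_10=1134
q^11  k|11↦f(k): 11:1331 1:1  a_11=1332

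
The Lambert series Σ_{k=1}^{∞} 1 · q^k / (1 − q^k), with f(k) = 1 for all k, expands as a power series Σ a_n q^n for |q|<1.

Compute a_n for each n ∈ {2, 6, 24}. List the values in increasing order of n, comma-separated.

2, 4, 8

n=2: 1·2 2·1  f→[1+1]=2
d|6:{1,2,3,6}  Σf=1+1+1+1=4
[q^24] f(1)=1,f(2)=1,f(3)=1,f(4)=1,f(6)=1,f(8)=1,f(12)=1,f(24)=1 ⇒ 8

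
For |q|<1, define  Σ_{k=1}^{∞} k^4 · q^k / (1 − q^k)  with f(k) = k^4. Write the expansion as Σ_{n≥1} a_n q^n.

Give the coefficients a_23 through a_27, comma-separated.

q^23  k|23↦f(k): 1:1 23:279841  a_23=279842
q^24  k|24↦f(k): 1:1 2:16 3:81 4:256 6:1296 8:4096 12:20736 24:331776  a_24=358258
q^25  k|25↦f(k): 25:390625 5:625 1:1  a_25=391251
n=26: 26·1 13·2 2·13 1·26  f→[456976+28561+16+1]=485554
n=27: 27·1 9·3 3·9 1·27  f→[531441+6561+81+1]=538084

279842, 358258, 391251, 485554, 538084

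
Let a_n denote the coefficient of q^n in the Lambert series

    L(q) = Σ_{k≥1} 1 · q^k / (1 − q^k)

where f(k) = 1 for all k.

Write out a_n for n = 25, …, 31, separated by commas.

3, 4, 4, 6, 2, 8, 2

[q^25] f(25)=1,f(5)=1,f(1)=1 ⇒ 3
[q^26] f(26)=1,f(13)=1,f(2)=1,f(1)=1 ⇒ 4
n=27: 27·1 9·3 3·9 1·27  f→[1+1+1+1]=4
n=28: 1·28 2·14 4·7 7·4 14·2 28·1  f→[1+1+1+1+1+1]=6
q^29  k|29↦f(k): 1:1 29:1  a_29=2
[q^30] f(30)=1,f(15)=1,f(10)=1,f(6)=1,f(5)=1,f(3)=1,f(2)=1,f(1)=1 ⇒ 8
n=31: 1·31 31·1  f→[1+1]=2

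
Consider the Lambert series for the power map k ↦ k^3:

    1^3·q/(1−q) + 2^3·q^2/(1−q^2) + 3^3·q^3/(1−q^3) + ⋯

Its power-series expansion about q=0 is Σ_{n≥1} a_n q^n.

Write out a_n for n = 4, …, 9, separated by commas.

n=4: 1·4 2·2 4·1  f→[1+8+64]=73
q^5  k|5↦f(k): 5:125 1:1  a_5=126
[q^6] f(6)=216,f(3)=27,f(2)=8,f(1)=1 ⇒ 252
q^7  k|7↦f(k): 7:343 1:1  a_7=344
d|8:{8,4,2,1}  Σf=512+64+8+1=585
[q^9] f(9)=729,f(3)=27,f(1)=1 ⇒ 757

73, 126, 252, 344, 585, 757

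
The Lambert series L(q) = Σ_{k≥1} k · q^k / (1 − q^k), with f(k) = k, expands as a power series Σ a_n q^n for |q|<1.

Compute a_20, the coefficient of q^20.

[q^20] f(20)=20,f(10)=10,f(5)=5,f(4)=4,f(2)=2,f(1)=1 ⇒ 42

a_20 = 42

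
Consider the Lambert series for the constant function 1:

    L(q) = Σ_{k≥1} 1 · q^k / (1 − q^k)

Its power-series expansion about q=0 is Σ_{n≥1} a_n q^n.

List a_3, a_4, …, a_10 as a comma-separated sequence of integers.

[q^3] f(3)=1,f(1)=1 ⇒ 2
q^4  k|4↦f(k): 1:1 2:1 4:1  a_4=3
n=5: 1·5 5·1  f→[1+1]=2
[q^6] f(6)=1,f(3)=1,f(2)=1,f(1)=1 ⇒ 4
q^7  k|7↦f(k): 7:1 1:1  a_7=2
q^8  k|8↦f(k): 1:1 2:1 4:1 8:1  a_8=4
[q^9] f(1)=1,f(3)=1,f(9)=1 ⇒ 3
q^10  k|10↦f(k): 10:1 5:1 2:1 1:1  a_10=4

2, 3, 2, 4, 2, 4, 3, 4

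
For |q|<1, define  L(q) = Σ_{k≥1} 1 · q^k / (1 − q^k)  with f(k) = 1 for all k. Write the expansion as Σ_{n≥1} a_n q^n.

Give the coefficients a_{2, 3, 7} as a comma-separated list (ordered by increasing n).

2, 2, 2

d|2:{2,1}  Σf=1+1=2
d|3:{1,3}  Σf=1+1=2
q^7  k|7↦f(k): 7:1 1:1  a_7=2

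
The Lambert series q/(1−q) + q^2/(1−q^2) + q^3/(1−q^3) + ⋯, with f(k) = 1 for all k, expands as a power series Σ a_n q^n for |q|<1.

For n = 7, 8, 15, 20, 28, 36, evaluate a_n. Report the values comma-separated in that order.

[q^7] f(7)=1,f(1)=1 ⇒ 2
[q^8] f(1)=1,f(2)=1,f(4)=1,f(8)=1 ⇒ 4
q^15  k|15↦f(k): 15:1 5:1 3:1 1:1  a_15=4
n=20: 1·20 2·10 4·5 5·4 10·2 20·1  f→[1+1+1+1+1+1]=6
n=28: 1·28 2·14 4·7 7·4 14·2 28·1  f→[1+1+1+1+1+1]=6
q^36  k|36↦f(k): 36:1 18:1 12:1 9:1 6:1 4:1 3:1 2:1 1:1  a_36=9

2, 4, 4, 6, 6, 9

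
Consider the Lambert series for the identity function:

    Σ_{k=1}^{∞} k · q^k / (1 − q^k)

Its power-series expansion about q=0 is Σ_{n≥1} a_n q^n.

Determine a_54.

a_54 = 120

q^54  k|54↦f(k): 54:54 27:27 18:18 9:9 6:6 3:3 2:2 1:1  a_54=120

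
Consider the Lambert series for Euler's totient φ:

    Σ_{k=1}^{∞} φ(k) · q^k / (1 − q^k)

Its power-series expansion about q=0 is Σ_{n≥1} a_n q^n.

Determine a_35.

n=35: 1·35 5·7 7·5 35·1  φ→[1+4+6+24]=35

a_35 = 35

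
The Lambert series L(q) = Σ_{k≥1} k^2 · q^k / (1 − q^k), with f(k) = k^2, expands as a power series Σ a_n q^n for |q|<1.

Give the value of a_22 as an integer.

n=22: 1·22 2·11 11·2 22·1  f→[1+4+121+484]=610

a_22 = 610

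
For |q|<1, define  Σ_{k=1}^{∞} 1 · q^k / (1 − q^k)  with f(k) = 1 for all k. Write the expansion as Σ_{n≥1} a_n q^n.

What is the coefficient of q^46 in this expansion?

a_46 = 4

q^46  k|46↦f(k): 46:1 23:1 2:1 1:1  a_46=4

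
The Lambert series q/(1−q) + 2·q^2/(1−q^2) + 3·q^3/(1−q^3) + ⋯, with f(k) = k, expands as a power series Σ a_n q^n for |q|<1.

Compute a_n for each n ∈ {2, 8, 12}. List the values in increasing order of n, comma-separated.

3, 15, 28

q^2  k|2↦f(k): 2:2 1:1  a_2=3
d|8:{8,4,2,1}  Σf=8+4+2+1=15
q^12  k|12↦f(k): 12:12 6:6 4:4 3:3 2:2 1:1  a_12=28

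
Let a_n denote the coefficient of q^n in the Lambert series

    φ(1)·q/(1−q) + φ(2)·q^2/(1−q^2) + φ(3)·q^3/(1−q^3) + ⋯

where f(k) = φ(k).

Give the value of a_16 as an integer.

d|16:{1,2,4,8,16}  Σφ=1+1+2+4+8=16

a_16 = 16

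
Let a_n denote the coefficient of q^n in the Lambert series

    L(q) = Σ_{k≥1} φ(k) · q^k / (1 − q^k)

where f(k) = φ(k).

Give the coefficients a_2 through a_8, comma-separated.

q^2  k|2↦φ(k): 2:1 1:1  a_2=2
n=3: 3·1 1·3  φ→[2+1]=3
n=4: 1·4 2·2 4·1  φ→[1+1+2]=4
q^5  k|5↦φ(k): 1:1 5:4  a_5=5
n=6: 1·6 2·3 3·2 6·1  φ→[1+1+2+2]=6
[q^7] φ(1)=1,φ(7)=6 ⇒ 7
n=8: 8·1 4·2 2·4 1·8  φ→[4+2+1+1]=8

2, 3, 4, 5, 6, 7, 8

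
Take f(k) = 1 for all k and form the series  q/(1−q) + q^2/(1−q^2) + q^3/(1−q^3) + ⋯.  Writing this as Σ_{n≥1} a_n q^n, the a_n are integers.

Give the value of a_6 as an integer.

d|6:{6,3,2,1}  Σf=1+1+1+1=4

a_6 = 4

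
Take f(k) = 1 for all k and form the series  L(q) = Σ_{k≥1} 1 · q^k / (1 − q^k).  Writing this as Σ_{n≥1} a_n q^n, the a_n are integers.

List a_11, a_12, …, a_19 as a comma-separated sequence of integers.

[q^11] f(1)=1,f(11)=1 ⇒ 2
d|12:{1,2,3,4,6,12}  Σf=1+1+1+1+1+1=6
[q^13] f(13)=1,f(1)=1 ⇒ 2
[q^14] f(1)=1,f(2)=1,f(7)=1,f(14)=1 ⇒ 4
d|15:{1,3,5,15}  Σf=1+1+1+1=4
d|16:{16,8,4,2,1}  Σf=1+1+1+1+1=5
q^17  k|17↦f(k): 17:1 1:1  a_17=2
q^18  k|18↦f(k): 18:1 9:1 6:1 3:1 2:1 1:1  a_18=6
q^19  k|19↦f(k): 1:1 19:1  a_19=2

2, 6, 2, 4, 4, 5, 2, 6, 2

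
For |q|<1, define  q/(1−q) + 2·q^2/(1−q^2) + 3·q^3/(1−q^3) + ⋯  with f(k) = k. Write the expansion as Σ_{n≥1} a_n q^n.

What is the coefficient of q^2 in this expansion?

n=2: 1·2 2·1  f→[1+2]=3

a_2 = 3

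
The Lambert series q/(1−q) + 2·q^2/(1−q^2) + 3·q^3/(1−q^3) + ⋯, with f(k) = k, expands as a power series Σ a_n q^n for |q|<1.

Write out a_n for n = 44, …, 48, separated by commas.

q^44  k|44↦f(k): 44:44 22:22 11:11 4:4 2:2 1:1  a_44=84
d|45:{45,15,9,5,3,1}  Σf=45+15+9+5+3+1=78
n=46: 46·1 23·2 2·23 1·46  f→[46+23+2+1]=72
q^47  k|47↦f(k): 1:1 47:47  a_47=48
d|48:{48,24,16,12,8,6,4,3,2,1}  Σf=48+24+16+12+8+6+4+3+2+1=124

84, 78, 72, 48, 124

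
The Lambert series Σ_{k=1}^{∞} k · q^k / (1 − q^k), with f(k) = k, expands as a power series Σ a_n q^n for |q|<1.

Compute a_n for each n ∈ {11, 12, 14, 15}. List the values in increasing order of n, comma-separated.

12, 28, 24, 24

n=11: 1·11 11·1  f→[1+11]=12
[q^12] f(12)=12,f(6)=6,f(4)=4,f(3)=3,f(2)=2,f(1)=1 ⇒ 28
q^14  k|14↦f(k): 14:14 7:7 2:2 1:1  a_14=24
q^15  k|15↦f(k): 15:15 5:5 3:3 1:1  a_15=24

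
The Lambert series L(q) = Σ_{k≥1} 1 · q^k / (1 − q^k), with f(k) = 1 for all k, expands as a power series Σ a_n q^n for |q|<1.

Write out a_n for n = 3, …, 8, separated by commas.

d|3:{1,3}  Σf=1+1=2
q^4  k|4↦f(k): 4:1 2:1 1:1  a_4=3
n=5: 1·5 5·1  f→[1+1]=2
d|6:{6,3,2,1}  Σf=1+1+1+1=4
[q^7] f(7)=1,f(1)=1 ⇒ 2
q^8  k|8↦f(k): 8:1 4:1 2:1 1:1  a_8=4

2, 3, 2, 4, 2, 4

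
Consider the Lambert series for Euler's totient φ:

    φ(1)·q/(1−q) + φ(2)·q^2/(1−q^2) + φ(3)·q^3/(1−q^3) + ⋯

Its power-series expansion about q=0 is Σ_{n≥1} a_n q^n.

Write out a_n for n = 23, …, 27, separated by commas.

q^23  k|23↦φ(k): 1:1 23:22  a_23=23
n=24: 24·1 12·2 8·3 6·4 4·6 3·8 2·12 1·24  φ→[8+4+4+2+2+2+1+1]=24
d|25:{25,5,1}  Σφ=20+4+1=25
q^26  k|26↦φ(k): 1:1 2:1 13:12 26:12  a_26=26
d|27:{1,3,9,27}  Σφ=1+2+6+18=27

23, 24, 25, 26, 27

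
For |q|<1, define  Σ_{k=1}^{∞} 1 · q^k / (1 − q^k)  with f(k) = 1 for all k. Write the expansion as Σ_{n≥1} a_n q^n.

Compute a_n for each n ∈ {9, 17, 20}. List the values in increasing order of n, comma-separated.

[q^9] f(1)=1,f(3)=1,f(9)=1 ⇒ 3
n=17: 1·17 17·1  f→[1+1]=2
[q^20] f(1)=1,f(2)=1,f(4)=1,f(5)=1,f(10)=1,f(20)=1 ⇒ 6

3, 2, 6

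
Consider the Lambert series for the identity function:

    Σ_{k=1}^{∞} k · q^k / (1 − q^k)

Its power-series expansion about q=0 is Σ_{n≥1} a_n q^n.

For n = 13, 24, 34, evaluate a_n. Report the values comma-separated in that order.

[q^13] f(13)=13,f(1)=1 ⇒ 14
[q^24] f(1)=1,f(2)=2,f(3)=3,f(4)=4,f(6)=6,f(8)=8,f(12)=12,f(24)=24 ⇒ 60
[q^34] f(1)=1,f(2)=2,f(17)=17,f(34)=34 ⇒ 54

14, 60, 54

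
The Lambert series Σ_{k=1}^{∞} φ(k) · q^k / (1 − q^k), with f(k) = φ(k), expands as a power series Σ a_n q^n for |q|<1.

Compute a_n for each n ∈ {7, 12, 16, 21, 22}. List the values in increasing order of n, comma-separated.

[q^7] φ(1)=1,φ(7)=6 ⇒ 7
d|12:{1,2,3,4,6,12}  Σφ=1+1+2+2+2+4=12
q^16  k|16↦φ(k): 1:1 2:1 4:2 8:4 16:8  a_16=16
q^21  k|21↦φ(k): 21:12 7:6 3:2 1:1  a_21=21
q^22  k|22↦φ(k): 22:10 11:10 2:1 1:1  a_22=22

7, 12, 16, 21, 22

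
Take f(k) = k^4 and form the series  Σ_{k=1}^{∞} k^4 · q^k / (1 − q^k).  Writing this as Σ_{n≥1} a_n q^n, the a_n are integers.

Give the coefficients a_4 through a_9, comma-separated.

273, 626, 1394, 2402, 4369, 6643

n=4: 1·4 2·2 4·1  f→[1+16+256]=273
d|5:{1,5}  Σf=1+625=626
n=6: 1·6 2·3 3·2 6·1  f→[1+16+81+1296]=1394
d|7:{7,1}  Σf=2401+1=2402
d|8:{1,2,4,8}  Σf=1+16+256+4096=4369
[q^9] f(1)=1,f(3)=81,f(9)=6561 ⇒ 6643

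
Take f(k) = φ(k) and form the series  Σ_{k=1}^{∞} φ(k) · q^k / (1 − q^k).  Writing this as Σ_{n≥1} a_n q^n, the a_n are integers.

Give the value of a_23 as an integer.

q^23  k|23↦φ(k): 23:22 1:1  a_23=23

a_23 = 23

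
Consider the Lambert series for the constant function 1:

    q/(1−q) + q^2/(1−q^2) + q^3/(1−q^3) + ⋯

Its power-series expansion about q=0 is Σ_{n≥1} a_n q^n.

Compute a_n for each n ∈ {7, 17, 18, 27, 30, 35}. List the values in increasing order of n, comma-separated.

d|7:{7,1}  Σf=1+1=2
q^17  k|17↦f(k): 1:1 17:1  a_17=2
n=18: 18·1 9·2 6·3 3·6 2·9 1·18  f→[1+1+1+1+1+1]=6
n=27: 1·27 3·9 9·3 27·1  f→[1+1+1+1]=4
[q^30] f(1)=1,f(2)=1,f(3)=1,f(5)=1,f(6)=1,f(10)=1,f(15)=1,f(30)=1 ⇒ 8
q^35  k|35↦f(k): 1:1 5:1 7:1 35:1  a_35=4

2, 2, 6, 4, 8, 4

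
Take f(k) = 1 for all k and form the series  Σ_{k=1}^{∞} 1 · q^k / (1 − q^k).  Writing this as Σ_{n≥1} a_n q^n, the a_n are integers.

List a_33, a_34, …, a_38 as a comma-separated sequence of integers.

4, 4, 4, 9, 2, 4

q^33  k|33↦f(k): 1:1 3:1 11:1 33:1  a_33=4
d|34:{1,2,17,34}  Σf=1+1+1+1=4
d|35:{35,7,5,1}  Σf=1+1+1+1=4
[q^36] f(36)=1,f(18)=1,f(12)=1,f(9)=1,f(6)=1,f(4)=1,f(3)=1,f(2)=1,f(1)=1 ⇒ 9
d|37:{37,1}  Σf=1+1=2
[q^38] f(1)=1,f(2)=1,f(19)=1,f(38)=1 ⇒ 4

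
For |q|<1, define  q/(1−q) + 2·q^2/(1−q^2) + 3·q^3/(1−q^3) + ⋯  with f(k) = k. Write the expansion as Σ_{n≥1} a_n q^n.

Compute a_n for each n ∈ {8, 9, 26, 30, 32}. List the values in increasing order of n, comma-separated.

[q^8] f(8)=8,f(4)=4,f(2)=2,f(1)=1 ⇒ 15
n=9: 1·9 3·3 9·1  f→[1+3+9]=13
n=26: 1·26 2·13 13·2 26·1  f→[1+2+13+26]=42
d|30:{1,2,3,5,6,10,15,30}  Σf=1+2+3+5+6+10+15+30=72
[q^32] f(32)=32,f(16)=16,f(8)=8,f(4)=4,f(2)=2,f(1)=1 ⇒ 63

15, 13, 42, 72, 63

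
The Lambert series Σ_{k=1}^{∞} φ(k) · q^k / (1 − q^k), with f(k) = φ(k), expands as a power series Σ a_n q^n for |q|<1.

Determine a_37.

q^37  k|37↦φ(k): 37:36 1:1  a_37=37

a_37 = 37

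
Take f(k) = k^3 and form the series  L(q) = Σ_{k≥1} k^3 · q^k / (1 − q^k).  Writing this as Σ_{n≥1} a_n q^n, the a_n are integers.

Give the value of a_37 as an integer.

d|37:{37,1}  Σf=50653+1=50654

a_37 = 50654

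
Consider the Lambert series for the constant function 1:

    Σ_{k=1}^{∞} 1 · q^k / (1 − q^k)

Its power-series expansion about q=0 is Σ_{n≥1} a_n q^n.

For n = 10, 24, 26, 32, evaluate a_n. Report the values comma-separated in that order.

n=10: 1·10 2·5 5·2 10·1  f→[1+1+1+1]=4
n=24: 1·24 2·12 3·8 4·6 6·4 8·3 12·2 24·1  f→[1+1+1+1+1+1+1+1]=8
d|26:{26,13,2,1}  Σf=1+1+1+1=4
d|32:{32,16,8,4,2,1}  Σf=1+1+1+1+1+1=6

4, 8, 4, 6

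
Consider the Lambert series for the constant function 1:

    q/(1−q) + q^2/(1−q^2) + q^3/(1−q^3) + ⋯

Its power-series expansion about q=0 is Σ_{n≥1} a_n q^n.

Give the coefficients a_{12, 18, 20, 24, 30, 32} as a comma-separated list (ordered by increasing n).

6, 6, 6, 8, 8, 6

q^12  k|12↦f(k): 12:1 6:1 4:1 3:1 2:1 1:1  a_12=6
q^18  k|18↦f(k): 18:1 9:1 6:1 3:1 2:1 1:1  a_18=6
n=20: 1·20 2·10 4·5 5·4 10·2 20·1  f→[1+1+1+1+1+1]=6
[q^24] f(24)=1,f(12)=1,f(8)=1,f(6)=1,f(4)=1,f(3)=1,f(2)=1,f(1)=1 ⇒ 8
d|30:{1,2,3,5,6,10,15,30}  Σf=1+1+1+1+1+1+1+1=8
d|32:{1,2,4,8,16,32}  Σf=1+1+1+1+1+1=6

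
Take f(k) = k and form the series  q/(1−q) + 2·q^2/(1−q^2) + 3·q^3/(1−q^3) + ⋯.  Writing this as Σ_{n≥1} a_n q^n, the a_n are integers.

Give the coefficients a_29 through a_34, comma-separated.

30, 72, 32, 63, 48, 54

n=29: 29·1 1·29  f→[29+1]=30
[q^30] f(30)=30,f(15)=15,f(10)=10,f(6)=6,f(5)=5,f(3)=3,f(2)=2,f(1)=1 ⇒ 72
q^31  k|31↦f(k): 31:31 1:1  a_31=32
d|32:{1,2,4,8,16,32}  Σf=1+2+4+8+16+32=63
n=33: 33·1 11·3 3·11 1·33  f→[33+11+3+1]=48
n=34: 1·34 2·17 17·2 34·1  f→[1+2+17+34]=54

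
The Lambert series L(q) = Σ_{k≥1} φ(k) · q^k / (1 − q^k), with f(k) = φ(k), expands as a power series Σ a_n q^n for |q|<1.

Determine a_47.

[q^47] φ(47)=46,φ(1)=1 ⇒ 47

a_47 = 47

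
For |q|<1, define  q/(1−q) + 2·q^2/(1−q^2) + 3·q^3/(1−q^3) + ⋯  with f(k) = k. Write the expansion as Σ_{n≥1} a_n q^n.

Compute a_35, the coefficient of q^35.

d|35:{35,7,5,1}  Σf=35+7+5+1=48

a_35 = 48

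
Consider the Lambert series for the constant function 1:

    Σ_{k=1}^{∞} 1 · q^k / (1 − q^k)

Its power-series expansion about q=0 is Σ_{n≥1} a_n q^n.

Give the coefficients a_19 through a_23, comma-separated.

[q^19] f(1)=1,f(19)=1 ⇒ 2
q^20  k|20↦f(k): 1:1 2:1 4:1 5:1 10:1 20:1  a_20=6
n=21: 21·1 7·3 3·7 1·21  f→[1+1+1+1]=4
[q^22] f(22)=1,f(11)=1,f(2)=1,f(1)=1 ⇒ 4
n=23: 1·23 23·1  f→[1+1]=2

2, 6, 4, 4, 2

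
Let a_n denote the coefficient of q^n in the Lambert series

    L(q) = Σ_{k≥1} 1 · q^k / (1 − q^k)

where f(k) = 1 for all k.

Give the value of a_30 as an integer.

a_30 = 8

[q^30] f(1)=1,f(2)=1,f(3)=1,f(5)=1,f(6)=1,f(10)=1,f(15)=1,f(30)=1 ⇒ 8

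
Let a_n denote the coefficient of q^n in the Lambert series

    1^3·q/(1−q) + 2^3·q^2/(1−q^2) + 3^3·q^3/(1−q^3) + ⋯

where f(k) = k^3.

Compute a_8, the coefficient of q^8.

q^8  k|8↦f(k): 8:512 4:64 2:8 1:1  a_8=585

a_8 = 585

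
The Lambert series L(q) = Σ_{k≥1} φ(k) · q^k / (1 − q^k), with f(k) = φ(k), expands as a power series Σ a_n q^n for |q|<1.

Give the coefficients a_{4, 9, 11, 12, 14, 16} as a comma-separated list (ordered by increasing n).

n=4: 1·4 2·2 4·1  φ→[1+1+2]=4
d|9:{1,3,9}  Σφ=1+2+6=9
n=11: 1·11 11·1  φ→[1+10]=11
q^12  k|12↦φ(k): 12:4 6:2 4:2 3:2 2:1 1:1  a_12=12
q^14  k|14↦φ(k): 14:6 7:6 2:1 1:1  a_14=14
[q^16] φ(16)=8,φ(8)=4,φ(4)=2,φ(2)=1,φ(1)=1 ⇒ 16

4, 9, 11, 12, 14, 16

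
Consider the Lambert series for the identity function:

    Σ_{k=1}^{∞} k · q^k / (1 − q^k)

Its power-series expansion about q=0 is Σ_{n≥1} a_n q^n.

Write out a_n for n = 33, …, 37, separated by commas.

48, 54, 48, 91, 38

[q^33] f(1)=1,f(3)=3,f(11)=11,f(33)=33 ⇒ 48
[q^34] f(1)=1,f(2)=2,f(17)=17,f(34)=34 ⇒ 54
d|35:{1,5,7,35}  Σf=1+5+7+35=48
n=36: 36·1 18·2 12·3 9·4 6·6 4·9 3·12 2·18 1·36  f→[36+18+12+9+6+4+3+2+1]=91
d|37:{1,37}  Σf=1+37=38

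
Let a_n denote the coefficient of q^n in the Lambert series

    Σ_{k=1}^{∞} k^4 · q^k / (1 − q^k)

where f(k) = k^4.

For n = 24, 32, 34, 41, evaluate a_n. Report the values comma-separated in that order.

d|24:{1,2,3,4,6,8,12,24}  Σf=1+16+81+256+1296+4096+20736+331776=358258
[q^32] f(32)=1048576,f(16)=65536,f(8)=4096,f(4)=256,f(2)=16,f(1)=1 ⇒ 1118481
d|34:{34,17,2,1}  Σf=1336336+83521+16+1=1419874
q^41  k|41↦f(k): 1:1 41:2825761  a_41=2825762

358258, 1118481, 1419874, 2825762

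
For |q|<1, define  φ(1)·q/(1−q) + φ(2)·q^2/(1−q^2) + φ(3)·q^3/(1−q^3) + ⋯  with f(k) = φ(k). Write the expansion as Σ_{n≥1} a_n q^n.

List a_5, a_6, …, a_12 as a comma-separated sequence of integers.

q^5  k|5↦φ(k): 1:1 5:4  a_5=5
n=6: 6·1 3·2 2·3 1·6  φ→[2+2+1+1]=6
n=7: 7·1 1·7  φ→[6+1]=7
q^8  k|8↦φ(k): 1:1 2:1 4:2 8:4  a_8=8
n=9: 1·9 3·3 9·1  φ→[1+2+6]=9
[q^10] φ(1)=1,φ(2)=1,φ(5)=4,φ(10)=4 ⇒ 10
[q^11] φ(11)=10,φ(1)=1 ⇒ 11
[q^12] φ(12)=4,φ(6)=2,φ(4)=2,φ(3)=2,φ(2)=1,φ(1)=1 ⇒ 12

5, 6, 7, 8, 9, 10, 11, 12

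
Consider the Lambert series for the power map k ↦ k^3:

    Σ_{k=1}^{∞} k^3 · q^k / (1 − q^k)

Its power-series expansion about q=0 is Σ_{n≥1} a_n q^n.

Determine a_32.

n=32: 1·32 2·16 4·8 8·4 16·2 32·1  f→[1+8+64+512+4096+32768]=37449

a_32 = 37449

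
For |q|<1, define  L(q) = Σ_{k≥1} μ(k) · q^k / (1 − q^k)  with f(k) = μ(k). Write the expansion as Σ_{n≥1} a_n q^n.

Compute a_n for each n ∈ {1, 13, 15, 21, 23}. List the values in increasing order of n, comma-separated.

n=1: 1·1  μ→[1]=1
q^13  k|13↦μ(k): 1:1 13:-1  a_13=0
[q^15] μ(1)=1,μ(3)=-1,μ(5)=-1,μ(15)=1 ⇒ 0
d|21:{1,3,7,21}  Σμ=1+(-1)+(-1)+1=0
[q^23] μ(23)=-1,μ(1)=1 ⇒ 0

1, 0, 0, 0, 0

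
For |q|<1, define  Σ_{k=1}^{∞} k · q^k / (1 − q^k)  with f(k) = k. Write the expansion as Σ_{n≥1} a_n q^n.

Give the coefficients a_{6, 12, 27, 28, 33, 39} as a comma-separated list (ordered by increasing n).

12, 28, 40, 56, 48, 56

d|6:{6,3,2,1}  Σf=6+3+2+1=12
n=12: 12·1 6·2 4·3 3·4 2·6 1·12  f→[12+6+4+3+2+1]=28
q^27  k|27↦f(k): 27:27 9:9 3:3 1:1  a_27=40
n=28: 1·28 2·14 4·7 7·4 14·2 28·1  f→[1+2+4+7+14+28]=56
d|33:{33,11,3,1}  Σf=33+11+3+1=48
d|39:{1,3,13,39}  Σf=1+3+13+39=56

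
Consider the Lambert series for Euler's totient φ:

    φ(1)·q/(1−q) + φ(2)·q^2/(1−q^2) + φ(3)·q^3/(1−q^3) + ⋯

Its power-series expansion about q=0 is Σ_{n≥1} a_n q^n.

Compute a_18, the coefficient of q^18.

n=18: 1·18 2·9 3·6 6·3 9·2 18·1  φ→[1+1+2+2+6+6]=18

a_18 = 18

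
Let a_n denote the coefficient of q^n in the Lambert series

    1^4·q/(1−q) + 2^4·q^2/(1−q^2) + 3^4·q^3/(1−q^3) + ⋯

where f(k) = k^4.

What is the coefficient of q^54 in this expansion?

n=54: 54·1 27·2 18·3 9·6 6·9 3·18 2·27 1·54  f→[8503056+531441+104976+6561+1296+81+16+1]=9147428

a_54 = 9147428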